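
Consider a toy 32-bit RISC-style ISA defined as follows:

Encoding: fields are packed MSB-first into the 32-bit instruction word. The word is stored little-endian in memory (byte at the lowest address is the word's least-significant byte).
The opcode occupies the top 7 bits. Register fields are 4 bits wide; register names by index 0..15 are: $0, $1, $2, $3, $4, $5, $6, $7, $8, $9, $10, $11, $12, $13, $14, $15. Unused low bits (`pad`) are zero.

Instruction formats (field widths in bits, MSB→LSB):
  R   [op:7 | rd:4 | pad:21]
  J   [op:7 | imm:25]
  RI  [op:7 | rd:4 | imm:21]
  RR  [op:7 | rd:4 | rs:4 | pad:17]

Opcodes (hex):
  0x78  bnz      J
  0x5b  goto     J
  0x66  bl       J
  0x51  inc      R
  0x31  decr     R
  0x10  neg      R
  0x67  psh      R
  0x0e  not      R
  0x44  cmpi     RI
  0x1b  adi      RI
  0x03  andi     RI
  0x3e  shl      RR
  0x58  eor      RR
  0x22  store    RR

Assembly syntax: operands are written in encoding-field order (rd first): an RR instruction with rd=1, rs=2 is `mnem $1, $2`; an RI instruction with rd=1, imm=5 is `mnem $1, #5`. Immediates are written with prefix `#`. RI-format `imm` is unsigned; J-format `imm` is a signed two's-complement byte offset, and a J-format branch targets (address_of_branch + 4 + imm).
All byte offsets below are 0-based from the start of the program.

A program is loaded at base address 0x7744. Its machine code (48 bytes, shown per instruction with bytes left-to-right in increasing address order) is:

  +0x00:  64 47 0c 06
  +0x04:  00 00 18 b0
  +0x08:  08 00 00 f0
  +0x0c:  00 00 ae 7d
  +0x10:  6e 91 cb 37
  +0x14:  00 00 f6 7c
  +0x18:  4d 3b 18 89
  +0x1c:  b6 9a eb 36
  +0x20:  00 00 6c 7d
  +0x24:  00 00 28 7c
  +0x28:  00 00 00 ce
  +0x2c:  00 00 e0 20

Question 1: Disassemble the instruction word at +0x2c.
[2c] 00 00 e0 20 → 0x20e00000
  top 7b → 0x10 → neg [R]
  rd: (w>>21)&0xf=0x7 → $7

neg $7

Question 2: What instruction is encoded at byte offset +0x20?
off 0x20: read 00 00 6c 7d as little → 0x7d6c0000
  top 7b → 0x3e → shl [RR]
  rd: (w>>21)&0xf=0xb → $11
  rs: (w>>17)&0xf=0x6 → $6

shl $11, $6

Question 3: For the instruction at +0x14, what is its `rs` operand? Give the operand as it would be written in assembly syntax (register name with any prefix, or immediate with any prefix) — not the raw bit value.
off 0x14: read 00 00 f6 7c as little → 0x7cf60000
  op=0x7cf60000>>25=0x3e ⇒ shl (RR)
  [24:21] rd=7 = $7
  [20:17] rs=11 = $11

$11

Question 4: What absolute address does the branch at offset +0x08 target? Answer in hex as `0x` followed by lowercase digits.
off 0x08: read 08 00 00 f0 as little → 0xf0000008
  op=0xf0000008>>25=0x78 ⇒ bnz (J)
  imm: (w>>0)&0x1ffffff=0x8 → #8
  target = base 0x7744 + off 0x08 + 4 + imm 8 = 0x7758

0x7758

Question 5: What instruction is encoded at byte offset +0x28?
[28] 00 00 00 ce → 0xce000000
  opcode bits[31:25]=0x67: psh/R
  [24:21] rd=0 = $0

psh $0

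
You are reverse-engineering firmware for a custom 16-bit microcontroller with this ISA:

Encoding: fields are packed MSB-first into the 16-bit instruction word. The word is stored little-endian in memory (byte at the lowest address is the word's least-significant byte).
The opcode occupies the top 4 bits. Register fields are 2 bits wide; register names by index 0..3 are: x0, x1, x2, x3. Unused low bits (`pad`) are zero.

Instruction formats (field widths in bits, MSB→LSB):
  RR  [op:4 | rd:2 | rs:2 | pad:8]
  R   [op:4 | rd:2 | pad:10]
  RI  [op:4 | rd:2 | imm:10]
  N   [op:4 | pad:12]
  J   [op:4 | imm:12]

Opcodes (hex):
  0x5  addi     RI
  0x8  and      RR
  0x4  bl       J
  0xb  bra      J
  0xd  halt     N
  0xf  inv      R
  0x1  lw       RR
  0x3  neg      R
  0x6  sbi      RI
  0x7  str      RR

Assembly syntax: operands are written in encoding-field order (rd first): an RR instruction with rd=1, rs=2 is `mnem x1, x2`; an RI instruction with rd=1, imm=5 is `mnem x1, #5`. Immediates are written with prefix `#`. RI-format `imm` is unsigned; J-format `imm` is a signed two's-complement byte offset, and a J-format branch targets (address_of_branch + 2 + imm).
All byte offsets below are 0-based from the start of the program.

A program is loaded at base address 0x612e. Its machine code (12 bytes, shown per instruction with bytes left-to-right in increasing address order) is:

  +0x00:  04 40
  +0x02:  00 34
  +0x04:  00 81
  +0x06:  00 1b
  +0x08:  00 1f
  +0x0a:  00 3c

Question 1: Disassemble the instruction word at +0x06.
+0x06: 00 1b ⇒ word 0x1b00 (little)
  opcode bits[15:12]=0x1: lw/RR
  rd: (w>>10)&0x3=0x2 → x2
  rs: (w>>8)&0x3=0x3 → x3

lw x2, x3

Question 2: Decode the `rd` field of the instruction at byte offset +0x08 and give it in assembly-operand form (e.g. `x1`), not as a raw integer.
x3

+0x08: 00 1f ⇒ word 0x1f00 (little)
  op=0x1f00>>12=0x1 ⇒ lw (RR)
  rd@[11:10]=0x3 ⇒ x3
  rs@[9:8]=0x3 ⇒ x3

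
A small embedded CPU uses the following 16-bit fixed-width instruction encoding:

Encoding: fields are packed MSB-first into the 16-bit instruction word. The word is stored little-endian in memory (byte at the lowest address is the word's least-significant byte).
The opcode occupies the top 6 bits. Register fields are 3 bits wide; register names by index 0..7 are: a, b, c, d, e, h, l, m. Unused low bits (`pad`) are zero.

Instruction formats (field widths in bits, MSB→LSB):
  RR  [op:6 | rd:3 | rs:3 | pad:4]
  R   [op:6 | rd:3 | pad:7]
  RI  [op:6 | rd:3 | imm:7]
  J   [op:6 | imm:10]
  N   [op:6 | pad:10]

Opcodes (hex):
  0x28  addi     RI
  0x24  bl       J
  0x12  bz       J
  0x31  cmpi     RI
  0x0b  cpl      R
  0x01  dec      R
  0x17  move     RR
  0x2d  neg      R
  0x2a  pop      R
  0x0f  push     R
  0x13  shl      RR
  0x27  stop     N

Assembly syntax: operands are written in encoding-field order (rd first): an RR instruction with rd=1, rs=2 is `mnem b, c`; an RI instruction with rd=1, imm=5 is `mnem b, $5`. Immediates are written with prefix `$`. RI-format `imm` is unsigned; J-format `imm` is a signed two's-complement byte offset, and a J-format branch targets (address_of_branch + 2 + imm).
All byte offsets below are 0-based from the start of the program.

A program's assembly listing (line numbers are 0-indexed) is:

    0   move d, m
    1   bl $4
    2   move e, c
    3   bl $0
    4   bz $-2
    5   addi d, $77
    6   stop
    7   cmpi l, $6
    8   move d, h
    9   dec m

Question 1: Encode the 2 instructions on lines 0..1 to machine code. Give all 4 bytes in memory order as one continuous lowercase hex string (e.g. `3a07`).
line 0 (move): pack op=0x17:6|rd=3:3|rs=7:3|pad=0:4 = 0x5df0; little→ f0 5d
line 1 (bl): pack op=0x24:6|imm=4:10 = 0x9004; little→ 04 90

f05d0490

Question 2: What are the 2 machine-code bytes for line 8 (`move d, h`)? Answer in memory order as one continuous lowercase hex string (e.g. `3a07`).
d05d

line 8 (move): pack op=0x17:6|rd=3:3|rs=5:3|pad=0:4 = 0x5dd0; little→ d0 5d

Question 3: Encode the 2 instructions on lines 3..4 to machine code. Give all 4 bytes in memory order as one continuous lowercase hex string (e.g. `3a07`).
line 3 (bl): pack op=0x24:6|imm=0:10 = 0x9000; little→ 00 90
line 4 (bz): pack op=0x12:6|imm=-2:10 = 0x4bfe; little→ fe 4b

0090fe4b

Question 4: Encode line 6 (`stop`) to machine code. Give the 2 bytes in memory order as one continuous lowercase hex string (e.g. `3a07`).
009c

L6: stop op=0x27:6|pad=0:10 ⇒ 0x9c00 ⇒ little 00 9c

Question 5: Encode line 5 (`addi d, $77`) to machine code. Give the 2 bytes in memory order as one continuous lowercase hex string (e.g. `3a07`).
L5: addi op=0x28:6|rd=3:3|imm=77:7 ⇒ 0xa1cd ⇒ little cd a1

cda1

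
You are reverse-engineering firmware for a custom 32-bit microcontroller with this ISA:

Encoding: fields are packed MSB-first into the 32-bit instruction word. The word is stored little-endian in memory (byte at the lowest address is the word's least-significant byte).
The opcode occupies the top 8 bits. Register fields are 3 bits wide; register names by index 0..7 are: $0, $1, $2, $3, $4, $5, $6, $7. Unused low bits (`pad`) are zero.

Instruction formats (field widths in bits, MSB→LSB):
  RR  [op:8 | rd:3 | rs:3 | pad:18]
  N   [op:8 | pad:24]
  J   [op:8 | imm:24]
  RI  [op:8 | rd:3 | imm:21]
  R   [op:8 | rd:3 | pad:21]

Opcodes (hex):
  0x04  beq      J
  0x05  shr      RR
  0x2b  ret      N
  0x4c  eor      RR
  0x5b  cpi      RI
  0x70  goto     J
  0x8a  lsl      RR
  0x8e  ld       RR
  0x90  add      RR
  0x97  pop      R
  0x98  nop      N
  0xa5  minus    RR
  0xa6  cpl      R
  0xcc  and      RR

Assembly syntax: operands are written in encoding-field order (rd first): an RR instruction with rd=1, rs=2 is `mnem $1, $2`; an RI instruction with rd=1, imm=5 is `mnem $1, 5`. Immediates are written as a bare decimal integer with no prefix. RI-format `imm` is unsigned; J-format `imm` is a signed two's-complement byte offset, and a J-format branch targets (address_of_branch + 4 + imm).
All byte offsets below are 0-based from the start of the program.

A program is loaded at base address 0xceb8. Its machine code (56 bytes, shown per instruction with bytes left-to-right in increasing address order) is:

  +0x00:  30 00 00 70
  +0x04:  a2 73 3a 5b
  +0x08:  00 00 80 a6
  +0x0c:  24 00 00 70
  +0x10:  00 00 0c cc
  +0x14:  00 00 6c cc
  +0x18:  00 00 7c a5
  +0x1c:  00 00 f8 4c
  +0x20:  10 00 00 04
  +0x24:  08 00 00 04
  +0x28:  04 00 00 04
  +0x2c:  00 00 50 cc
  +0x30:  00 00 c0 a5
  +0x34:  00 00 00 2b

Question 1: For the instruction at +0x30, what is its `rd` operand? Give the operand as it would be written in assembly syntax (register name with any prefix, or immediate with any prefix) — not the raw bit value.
[30] 00 00 c0 a5 → 0xa5c00000
  top 8b → 0xa5 → minus [RR]
  [23:21] rd=6 = $6
  [20:18] rs=0 = $0

$6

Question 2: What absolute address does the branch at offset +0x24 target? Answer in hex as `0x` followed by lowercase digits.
@+24  little-endian(08 00 00 04) = 0x04000008
  opcode bits[31:24]=0x4: beq/J
  imm@[23:0]=0x8 ⇒ 8
  target = base 0xceb8 + off 0x24 + 4 + imm 8 = 0xcee8

0xcee8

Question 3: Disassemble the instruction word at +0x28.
@+28  little-endian(04 00 00 04) = 0x04000004
  op=0x04000004>>24=0x4 ⇒ beq (J)
  imm: (w>>0)&0xffffff=0x4 → 4

beq 4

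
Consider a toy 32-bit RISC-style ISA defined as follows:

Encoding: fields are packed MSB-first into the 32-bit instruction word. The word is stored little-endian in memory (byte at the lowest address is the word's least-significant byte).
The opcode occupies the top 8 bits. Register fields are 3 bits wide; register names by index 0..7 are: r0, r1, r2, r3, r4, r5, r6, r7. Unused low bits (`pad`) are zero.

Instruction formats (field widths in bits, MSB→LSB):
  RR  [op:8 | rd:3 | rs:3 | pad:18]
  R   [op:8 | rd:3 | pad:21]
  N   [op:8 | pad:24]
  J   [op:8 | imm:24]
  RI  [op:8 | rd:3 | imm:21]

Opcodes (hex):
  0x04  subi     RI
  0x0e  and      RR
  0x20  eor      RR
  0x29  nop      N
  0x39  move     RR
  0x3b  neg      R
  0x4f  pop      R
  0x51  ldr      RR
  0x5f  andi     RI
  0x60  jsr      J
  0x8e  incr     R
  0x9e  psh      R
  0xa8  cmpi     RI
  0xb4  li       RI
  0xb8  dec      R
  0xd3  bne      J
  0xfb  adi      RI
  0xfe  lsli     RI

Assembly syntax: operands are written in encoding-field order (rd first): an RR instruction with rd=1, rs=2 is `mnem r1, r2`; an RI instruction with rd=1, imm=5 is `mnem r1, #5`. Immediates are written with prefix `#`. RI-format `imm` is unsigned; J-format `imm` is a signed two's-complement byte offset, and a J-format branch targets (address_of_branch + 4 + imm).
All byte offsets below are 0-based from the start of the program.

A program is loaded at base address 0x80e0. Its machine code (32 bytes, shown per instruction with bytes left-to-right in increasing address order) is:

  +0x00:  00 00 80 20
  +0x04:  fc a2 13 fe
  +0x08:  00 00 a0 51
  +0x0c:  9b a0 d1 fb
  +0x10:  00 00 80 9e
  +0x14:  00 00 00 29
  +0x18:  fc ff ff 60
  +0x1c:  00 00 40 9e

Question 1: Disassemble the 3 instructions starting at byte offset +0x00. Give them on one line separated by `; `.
eor r4, r0; lsli r0, #1286908; ldr r5, r0

off 0x00: read 00 00 80 20 as little → 0x20800000
  top 8b → 0x20 → eor [RR]
  [23:21] rd=4 = r4
  [20:18] rs=0 = r0
off 0x04: read fc a2 13 fe as little → 0xfe13a2fc
  top 8b → 0xfe → lsli [RI]
  [23:21] rd=0 = r0
  [20:0] imm=1286908 = #1286908
off 0x08: read 00 00 a0 51 as little → 0x51a00000
  top 8b → 0x51 → ldr [RR]
  [23:21] rd=5 = r5
  [20:18] rs=0 = r0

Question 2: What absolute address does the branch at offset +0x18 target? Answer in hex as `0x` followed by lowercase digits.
0x80f8

[18] fc ff ff 60 → 0x60fffffc
  opcode bits[31:24]=0x60: jsr/J
  [23:0] imm=16777212 (s24→-4) = #-4
  target = base 0x80e0 + off 0x18 + 4 + imm -4 = 0x80f8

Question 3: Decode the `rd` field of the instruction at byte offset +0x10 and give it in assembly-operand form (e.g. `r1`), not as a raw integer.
off 0x10: read 00 00 80 9e as little → 0x9e800000
  op=0x9e800000>>24=0x9e ⇒ psh (R)
  rd@[23:21]=0x4 ⇒ r4

r4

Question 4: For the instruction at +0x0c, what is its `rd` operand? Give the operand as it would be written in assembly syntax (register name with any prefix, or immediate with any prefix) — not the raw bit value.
r6

off 0x0c: read 9b a0 d1 fb as little → 0xfbd1a09b
  top 8b → 0xfb → adi [RI]
  [23:21] rd=6 = r6
  [20:0] imm=1155227 = #1155227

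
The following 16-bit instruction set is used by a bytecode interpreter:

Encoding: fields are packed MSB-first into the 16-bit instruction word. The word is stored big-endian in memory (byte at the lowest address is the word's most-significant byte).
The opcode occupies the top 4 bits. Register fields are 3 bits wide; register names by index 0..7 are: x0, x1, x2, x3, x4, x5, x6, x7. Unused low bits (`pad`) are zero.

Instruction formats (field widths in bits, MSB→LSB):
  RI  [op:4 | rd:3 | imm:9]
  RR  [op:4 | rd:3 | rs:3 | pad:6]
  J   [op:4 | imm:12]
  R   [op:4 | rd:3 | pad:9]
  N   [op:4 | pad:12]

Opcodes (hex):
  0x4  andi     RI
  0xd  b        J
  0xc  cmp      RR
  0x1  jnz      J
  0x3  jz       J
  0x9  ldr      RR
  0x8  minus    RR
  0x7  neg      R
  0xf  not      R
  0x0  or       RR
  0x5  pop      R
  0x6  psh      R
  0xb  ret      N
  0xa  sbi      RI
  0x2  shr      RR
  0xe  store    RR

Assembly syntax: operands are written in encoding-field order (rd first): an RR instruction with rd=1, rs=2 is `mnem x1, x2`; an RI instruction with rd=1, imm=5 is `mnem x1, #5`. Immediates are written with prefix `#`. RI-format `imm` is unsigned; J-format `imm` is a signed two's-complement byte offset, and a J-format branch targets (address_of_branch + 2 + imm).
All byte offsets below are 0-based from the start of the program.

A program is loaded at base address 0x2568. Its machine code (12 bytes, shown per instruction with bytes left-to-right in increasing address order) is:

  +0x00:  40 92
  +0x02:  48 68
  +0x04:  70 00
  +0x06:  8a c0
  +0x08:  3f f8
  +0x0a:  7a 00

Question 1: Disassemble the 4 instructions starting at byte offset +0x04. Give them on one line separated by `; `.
off 0x04: read 70 00 as big → 0x7000
  top 4b → 0x7 → neg [R]
  rd@[11:9]=0x0 ⇒ x0
off 0x06: read 8a c0 as big → 0x8ac0
  top 4b → 0x8 → minus [RR]
  rd@[11:9]=0x5 ⇒ x5
  rs@[8:6]=0x3 ⇒ x3
off 0x08: read 3f f8 as big → 0x3ff8
  top 4b → 0x3 → jz [J]
  imm@[11:0]=0xff8 (s12→-8) ⇒ #-8
off 0x0a: read 7a 00 as big → 0x7a00
  top 4b → 0x7 → neg [R]
  rd@[11:9]=0x5 ⇒ x5

neg x0; minus x5, x3; jz #-8; neg x5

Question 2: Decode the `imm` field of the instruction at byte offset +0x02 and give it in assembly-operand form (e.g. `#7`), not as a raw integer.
@+02  big-endian(48 68) = 0x4868
  opcode bits[15:12]=0x4: andi/RI
  rd@[11:9]=0x4 ⇒ x4
  imm@[8:0]=0x68 ⇒ #104

#104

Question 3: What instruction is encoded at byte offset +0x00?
andi x0, #146

off 0x00: read 40 92 as big → 0x4092
  opcode bits[15:12]=0x4: andi/RI
  [11:9] rd=0 = x0
  [8:0] imm=146 = #146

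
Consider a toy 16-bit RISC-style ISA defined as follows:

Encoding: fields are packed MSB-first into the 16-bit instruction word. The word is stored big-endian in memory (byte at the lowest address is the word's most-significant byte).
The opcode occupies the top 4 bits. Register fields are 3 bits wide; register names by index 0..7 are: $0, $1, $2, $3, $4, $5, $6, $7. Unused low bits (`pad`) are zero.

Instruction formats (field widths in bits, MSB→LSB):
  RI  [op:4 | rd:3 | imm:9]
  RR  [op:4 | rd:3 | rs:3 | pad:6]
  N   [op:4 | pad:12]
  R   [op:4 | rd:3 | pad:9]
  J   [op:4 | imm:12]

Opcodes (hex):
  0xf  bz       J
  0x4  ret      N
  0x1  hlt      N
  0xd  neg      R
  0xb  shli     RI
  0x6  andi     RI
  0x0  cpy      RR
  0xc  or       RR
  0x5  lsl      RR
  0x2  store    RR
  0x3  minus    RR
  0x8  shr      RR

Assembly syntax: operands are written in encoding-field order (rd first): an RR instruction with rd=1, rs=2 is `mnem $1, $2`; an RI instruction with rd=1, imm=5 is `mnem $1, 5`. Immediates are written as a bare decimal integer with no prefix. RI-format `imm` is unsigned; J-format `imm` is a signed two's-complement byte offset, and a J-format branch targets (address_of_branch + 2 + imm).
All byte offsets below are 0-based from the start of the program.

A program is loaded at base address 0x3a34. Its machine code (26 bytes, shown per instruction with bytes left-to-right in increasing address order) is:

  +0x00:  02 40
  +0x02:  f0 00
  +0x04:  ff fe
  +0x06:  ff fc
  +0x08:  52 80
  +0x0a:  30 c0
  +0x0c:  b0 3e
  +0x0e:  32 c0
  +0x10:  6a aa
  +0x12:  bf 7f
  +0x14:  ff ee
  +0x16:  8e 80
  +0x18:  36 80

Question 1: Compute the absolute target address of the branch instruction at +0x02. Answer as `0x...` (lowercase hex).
[02] f0 00 → 0xf000
  top 4b → 0xf → bz [J]
  [11:0] imm=0 = 0
  target = base 0x3a34 + off 0x02 + 2 + imm 0 = 0x3a38

0x3a38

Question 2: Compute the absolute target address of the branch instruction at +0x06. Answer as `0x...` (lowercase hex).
+0x06: ff fc ⇒ word 0xfffc (big)
  top 4b → 0xf → bz [J]
  imm@[11:0]=0xffc (s12→-4) ⇒ -4
  target = base 0x3a34 + off 0x06 + 2 + imm -4 = 0x3a38

0x3a38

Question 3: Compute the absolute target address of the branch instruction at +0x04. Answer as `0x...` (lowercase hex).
0x3a38

off 0x04: read ff fe as big → 0xfffe
  top 4b → 0xf → bz [J]
  imm: (w>>0)&0xfff=0xffe (s12→-2) → -2
  target = base 0x3a34 + off 0x04 + 2 + imm -2 = 0x3a38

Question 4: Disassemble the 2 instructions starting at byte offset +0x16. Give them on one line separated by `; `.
shr $7, $2; minus $3, $2

@+16  big-endian(8e 80) = 0x8e80
  opcode bits[15:12]=0x8: shr/RR
  [11:9] rd=7 = $7
  [8:6] rs=2 = $2
@+18  big-endian(36 80) = 0x3680
  opcode bits[15:12]=0x3: minus/RR
  [11:9] rd=3 = $3
  [8:6] rs=2 = $2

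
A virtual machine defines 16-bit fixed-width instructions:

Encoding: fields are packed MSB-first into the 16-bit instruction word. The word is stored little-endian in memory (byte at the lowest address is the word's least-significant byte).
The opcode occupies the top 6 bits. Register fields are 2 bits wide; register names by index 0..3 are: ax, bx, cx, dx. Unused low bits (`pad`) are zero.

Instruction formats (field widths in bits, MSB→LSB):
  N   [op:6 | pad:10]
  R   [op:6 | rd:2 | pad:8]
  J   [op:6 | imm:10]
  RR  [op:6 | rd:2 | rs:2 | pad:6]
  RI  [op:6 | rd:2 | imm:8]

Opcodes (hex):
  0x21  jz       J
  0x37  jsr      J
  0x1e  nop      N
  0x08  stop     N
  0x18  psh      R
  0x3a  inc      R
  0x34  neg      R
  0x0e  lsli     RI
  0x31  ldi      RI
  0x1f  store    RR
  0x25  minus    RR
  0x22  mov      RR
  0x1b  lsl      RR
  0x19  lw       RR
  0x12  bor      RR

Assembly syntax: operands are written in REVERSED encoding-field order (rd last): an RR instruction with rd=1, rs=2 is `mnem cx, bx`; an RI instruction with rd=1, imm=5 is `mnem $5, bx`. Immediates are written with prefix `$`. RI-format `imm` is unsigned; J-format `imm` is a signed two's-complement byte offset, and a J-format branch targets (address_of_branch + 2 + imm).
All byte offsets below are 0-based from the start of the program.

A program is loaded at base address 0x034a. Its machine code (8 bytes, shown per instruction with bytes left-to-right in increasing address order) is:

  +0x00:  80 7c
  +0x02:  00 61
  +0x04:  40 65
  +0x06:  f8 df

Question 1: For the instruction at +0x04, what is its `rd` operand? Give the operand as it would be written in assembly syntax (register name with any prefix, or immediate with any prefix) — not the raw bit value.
off 0x04: read 40 65 as little → 0x6540
  opcode bits[15:10]=0x19: lw/RR
  rd: (w>>8)&0x3=0x1 → bx
  rs: (w>>6)&0x3=0x1 → bx

bx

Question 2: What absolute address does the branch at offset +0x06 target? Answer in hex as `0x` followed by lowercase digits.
+0x06: f8 df ⇒ word 0xdff8 (little)
  op=0xdff8>>10=0x37 ⇒ jsr (J)
  imm@[9:0]=0x3f8 (s10→-8) ⇒ $-8
  target = base 0x034a + off 0x06 + 2 + imm -8 = 0x034a

0x034a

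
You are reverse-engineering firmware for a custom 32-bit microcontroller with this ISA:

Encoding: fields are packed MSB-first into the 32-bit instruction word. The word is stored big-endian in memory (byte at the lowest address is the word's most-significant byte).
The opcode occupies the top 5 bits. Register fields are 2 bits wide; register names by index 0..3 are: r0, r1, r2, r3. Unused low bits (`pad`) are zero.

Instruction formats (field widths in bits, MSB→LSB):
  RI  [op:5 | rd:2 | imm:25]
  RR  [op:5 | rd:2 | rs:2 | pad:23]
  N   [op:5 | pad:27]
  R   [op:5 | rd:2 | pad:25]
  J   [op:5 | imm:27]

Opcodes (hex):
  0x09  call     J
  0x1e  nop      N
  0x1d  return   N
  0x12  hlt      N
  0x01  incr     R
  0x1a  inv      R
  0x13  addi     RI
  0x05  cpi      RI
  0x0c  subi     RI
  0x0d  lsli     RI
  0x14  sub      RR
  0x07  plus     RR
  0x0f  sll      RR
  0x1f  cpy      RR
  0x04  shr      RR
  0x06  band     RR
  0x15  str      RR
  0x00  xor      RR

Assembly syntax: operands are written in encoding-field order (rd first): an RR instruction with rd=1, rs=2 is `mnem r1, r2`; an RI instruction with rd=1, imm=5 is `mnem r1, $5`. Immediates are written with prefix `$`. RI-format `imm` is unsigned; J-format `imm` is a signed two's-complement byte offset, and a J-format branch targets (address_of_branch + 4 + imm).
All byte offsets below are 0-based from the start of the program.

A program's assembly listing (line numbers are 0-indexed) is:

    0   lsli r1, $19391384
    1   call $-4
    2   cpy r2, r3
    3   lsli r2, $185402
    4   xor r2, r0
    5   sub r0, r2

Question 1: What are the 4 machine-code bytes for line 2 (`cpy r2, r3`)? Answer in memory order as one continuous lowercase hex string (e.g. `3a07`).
L2: cpy op=0x1f:5|rd=2:2|rs=3:2|pad=0:23 ⇒ 0xfd800000 ⇒ big fd 80 00 00

fd800000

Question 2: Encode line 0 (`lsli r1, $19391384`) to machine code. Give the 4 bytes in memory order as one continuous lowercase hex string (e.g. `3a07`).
L0: lsli op=0xd:5|rd=1:2|imm=19391384:25 ⇒ 0x6b27e398 ⇒ big 6b 27 e3 98

6b27e398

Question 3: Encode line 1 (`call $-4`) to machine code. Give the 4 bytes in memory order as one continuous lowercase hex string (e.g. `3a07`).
4ffffffc

L1: call op=0x9:5|imm=-4:27 ⇒ 0x4ffffffc ⇒ big 4f ff ff fc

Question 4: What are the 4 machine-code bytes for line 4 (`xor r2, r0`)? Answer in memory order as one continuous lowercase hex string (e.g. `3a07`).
line 4 (xor): pack op=0x0:5|rd=2:2|rs=0:2|pad=0:23 = 0x04000000; big→ 04 00 00 00

04000000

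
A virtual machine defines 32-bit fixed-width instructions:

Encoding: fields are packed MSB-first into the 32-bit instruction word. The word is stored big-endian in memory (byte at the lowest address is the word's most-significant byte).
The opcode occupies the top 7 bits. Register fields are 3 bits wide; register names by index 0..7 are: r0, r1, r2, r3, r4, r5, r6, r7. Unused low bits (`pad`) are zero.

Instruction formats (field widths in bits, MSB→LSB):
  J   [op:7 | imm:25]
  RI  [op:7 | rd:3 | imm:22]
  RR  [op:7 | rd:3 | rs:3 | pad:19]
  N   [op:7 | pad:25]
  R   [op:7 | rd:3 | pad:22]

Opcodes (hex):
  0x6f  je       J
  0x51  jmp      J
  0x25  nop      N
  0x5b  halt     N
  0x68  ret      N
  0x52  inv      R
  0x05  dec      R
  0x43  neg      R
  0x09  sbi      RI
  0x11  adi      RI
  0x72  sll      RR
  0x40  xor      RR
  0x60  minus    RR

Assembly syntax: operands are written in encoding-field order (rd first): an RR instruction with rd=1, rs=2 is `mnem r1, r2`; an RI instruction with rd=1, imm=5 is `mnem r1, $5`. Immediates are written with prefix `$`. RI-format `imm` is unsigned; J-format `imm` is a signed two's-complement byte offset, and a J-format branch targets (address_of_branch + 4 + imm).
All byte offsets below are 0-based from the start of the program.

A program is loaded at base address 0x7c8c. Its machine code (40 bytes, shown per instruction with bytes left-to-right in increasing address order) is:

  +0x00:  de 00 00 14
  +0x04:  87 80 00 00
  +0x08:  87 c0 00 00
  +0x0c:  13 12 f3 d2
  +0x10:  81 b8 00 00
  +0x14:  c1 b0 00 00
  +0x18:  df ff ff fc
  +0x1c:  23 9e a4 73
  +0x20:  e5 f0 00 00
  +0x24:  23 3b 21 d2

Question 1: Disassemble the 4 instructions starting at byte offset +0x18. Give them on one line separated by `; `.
je $-4; adi r6, $2008179; sll r7, r6; adi r4, $3875282

+0x18: df ff ff fc ⇒ word 0xdffffffc (big)
  top 7b → 0x6f → je [J]
  imm@[24:0]=0x1fffffc (s25→-4) ⇒ $-4
+0x1c: 23 9e a4 73 ⇒ word 0x239ea473 (big)
  top 7b → 0x11 → adi [RI]
  rd@[24:22]=0x6 ⇒ r6
  imm@[21:0]=0x1ea473 ⇒ $2008179
+0x20: e5 f0 00 00 ⇒ word 0xe5f00000 (big)
  top 7b → 0x72 → sll [RR]
  rd@[24:22]=0x7 ⇒ r7
  rs@[21:19]=0x6 ⇒ r6
+0x24: 23 3b 21 d2 ⇒ word 0x233b21d2 (big)
  top 7b → 0x11 → adi [RI]
  rd@[24:22]=0x4 ⇒ r4
  imm@[21:0]=0x3b21d2 ⇒ $3875282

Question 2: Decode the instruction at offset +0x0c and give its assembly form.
off 0x0c: read 13 12 f3 d2 as big → 0x1312f3d2
  op=0x1312f3d2>>25=0x9 ⇒ sbi (RI)
  rd@[24:22]=0x4 ⇒ r4
  imm@[21:0]=0x12f3d2 ⇒ $1242066

sbi r4, $1242066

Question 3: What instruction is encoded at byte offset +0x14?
off 0x14: read c1 b0 00 00 as big → 0xc1b00000
  opcode bits[31:25]=0x60: minus/RR
  rd: (w>>22)&0x7=0x6 → r6
  rs: (w>>19)&0x7=0x6 → r6

minus r6, r6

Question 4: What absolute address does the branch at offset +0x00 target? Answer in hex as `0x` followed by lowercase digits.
0x7ca4

@+00  big-endian(de 00 00 14) = 0xde000014
  op=0xde000014>>25=0x6f ⇒ je (J)
  imm@[24:0]=0x14 ⇒ $20
  target = base 0x7c8c + off 0x00 + 4 + imm 20 = 0x7ca4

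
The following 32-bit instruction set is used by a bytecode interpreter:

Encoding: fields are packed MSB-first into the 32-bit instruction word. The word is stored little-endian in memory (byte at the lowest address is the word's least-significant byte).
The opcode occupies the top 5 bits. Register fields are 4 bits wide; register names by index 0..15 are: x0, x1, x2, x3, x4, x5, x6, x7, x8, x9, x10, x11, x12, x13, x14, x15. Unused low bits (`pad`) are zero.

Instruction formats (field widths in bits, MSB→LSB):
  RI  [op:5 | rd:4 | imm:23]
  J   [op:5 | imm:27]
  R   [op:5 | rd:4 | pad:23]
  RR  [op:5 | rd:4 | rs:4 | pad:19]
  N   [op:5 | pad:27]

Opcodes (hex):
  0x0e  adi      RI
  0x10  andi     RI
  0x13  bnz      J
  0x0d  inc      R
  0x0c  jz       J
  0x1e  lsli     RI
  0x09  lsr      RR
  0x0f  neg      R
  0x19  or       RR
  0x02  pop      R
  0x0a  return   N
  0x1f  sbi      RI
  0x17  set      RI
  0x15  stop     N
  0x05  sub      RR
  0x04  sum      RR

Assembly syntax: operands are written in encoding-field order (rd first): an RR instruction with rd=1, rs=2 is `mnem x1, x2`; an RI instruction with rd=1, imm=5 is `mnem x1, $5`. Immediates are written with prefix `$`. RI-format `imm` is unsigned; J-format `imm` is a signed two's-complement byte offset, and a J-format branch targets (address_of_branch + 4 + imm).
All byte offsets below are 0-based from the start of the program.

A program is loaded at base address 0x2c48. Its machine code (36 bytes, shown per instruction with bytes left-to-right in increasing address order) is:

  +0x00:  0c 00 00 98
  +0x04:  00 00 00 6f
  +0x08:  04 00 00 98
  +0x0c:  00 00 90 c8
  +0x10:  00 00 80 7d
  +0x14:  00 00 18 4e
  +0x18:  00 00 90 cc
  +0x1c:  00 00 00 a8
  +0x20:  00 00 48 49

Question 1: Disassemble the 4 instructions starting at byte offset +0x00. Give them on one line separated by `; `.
off 0x00: read 0c 00 00 98 as little → 0x9800000c
  opcode bits[31:27]=0x13: bnz/J
  imm: (w>>0)&0x7ffffff=0xc → $12
off 0x04: read 00 00 00 6f as little → 0x6f000000
  opcode bits[31:27]=0xd: inc/R
  rd: (w>>23)&0xf=0xe → x14
off 0x08: read 04 00 00 98 as little → 0x98000004
  opcode bits[31:27]=0x13: bnz/J
  imm: (w>>0)&0x7ffffff=0x4 → $4
off 0x0c: read 00 00 90 c8 as little → 0xc8900000
  opcode bits[31:27]=0x19: or/RR
  rd: (w>>23)&0xf=0x1 → x1
  rs: (w>>19)&0xf=0x2 → x2

bnz $12; inc x14; bnz $4; or x1, x2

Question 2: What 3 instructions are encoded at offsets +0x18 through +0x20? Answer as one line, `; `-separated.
[18] 00 00 90 cc → 0xcc900000
  op=0xcc900000>>27=0x19 ⇒ or (RR)
  rd: (w>>23)&0xf=0x9 → x9
  rs: (w>>19)&0xf=0x2 → x2
[1c] 00 00 00 a8 → 0xa8000000
  op=0xa8000000>>27=0x15 ⇒ stop (N)
[20] 00 00 48 49 → 0x49480000
  op=0x49480000>>27=0x9 ⇒ lsr (RR)
  rd: (w>>23)&0xf=0x2 → x2
  rs: (w>>19)&0xf=0x9 → x9

or x9, x2; stop; lsr x2, x9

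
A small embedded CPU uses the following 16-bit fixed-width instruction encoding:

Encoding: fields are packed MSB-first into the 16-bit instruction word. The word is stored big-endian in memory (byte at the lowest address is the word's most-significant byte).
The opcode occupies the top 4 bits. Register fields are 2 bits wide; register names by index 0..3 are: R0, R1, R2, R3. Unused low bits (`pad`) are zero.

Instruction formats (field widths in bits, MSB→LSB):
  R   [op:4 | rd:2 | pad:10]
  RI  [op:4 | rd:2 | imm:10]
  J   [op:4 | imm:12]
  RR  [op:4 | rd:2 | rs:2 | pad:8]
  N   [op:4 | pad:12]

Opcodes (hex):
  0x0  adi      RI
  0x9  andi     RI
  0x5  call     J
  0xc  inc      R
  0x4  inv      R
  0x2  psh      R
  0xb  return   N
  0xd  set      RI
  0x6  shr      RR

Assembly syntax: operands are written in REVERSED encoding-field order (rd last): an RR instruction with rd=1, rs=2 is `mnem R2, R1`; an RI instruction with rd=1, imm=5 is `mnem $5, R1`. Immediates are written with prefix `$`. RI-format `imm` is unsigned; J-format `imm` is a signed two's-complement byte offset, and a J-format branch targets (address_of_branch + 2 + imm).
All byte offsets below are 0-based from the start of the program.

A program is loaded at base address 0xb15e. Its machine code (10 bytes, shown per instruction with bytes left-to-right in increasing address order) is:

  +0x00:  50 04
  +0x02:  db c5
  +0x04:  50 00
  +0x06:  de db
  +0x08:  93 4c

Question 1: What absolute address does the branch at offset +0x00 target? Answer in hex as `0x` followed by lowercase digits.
0xb164

@+00  big-endian(50 04) = 0x5004
  opcode bits[15:12]=0x5: call/J
  imm@[11:0]=0x4 ⇒ $4
  target = base 0xb15e + off 0x00 + 2 + imm 4 = 0xb164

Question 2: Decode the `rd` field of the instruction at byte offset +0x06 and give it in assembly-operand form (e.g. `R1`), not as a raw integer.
R3

[06] de db → 0xdedb
  top 4b → 0xd → set [RI]
  rd@[11:10]=0x3 ⇒ R3
  imm@[9:0]=0x2db ⇒ $731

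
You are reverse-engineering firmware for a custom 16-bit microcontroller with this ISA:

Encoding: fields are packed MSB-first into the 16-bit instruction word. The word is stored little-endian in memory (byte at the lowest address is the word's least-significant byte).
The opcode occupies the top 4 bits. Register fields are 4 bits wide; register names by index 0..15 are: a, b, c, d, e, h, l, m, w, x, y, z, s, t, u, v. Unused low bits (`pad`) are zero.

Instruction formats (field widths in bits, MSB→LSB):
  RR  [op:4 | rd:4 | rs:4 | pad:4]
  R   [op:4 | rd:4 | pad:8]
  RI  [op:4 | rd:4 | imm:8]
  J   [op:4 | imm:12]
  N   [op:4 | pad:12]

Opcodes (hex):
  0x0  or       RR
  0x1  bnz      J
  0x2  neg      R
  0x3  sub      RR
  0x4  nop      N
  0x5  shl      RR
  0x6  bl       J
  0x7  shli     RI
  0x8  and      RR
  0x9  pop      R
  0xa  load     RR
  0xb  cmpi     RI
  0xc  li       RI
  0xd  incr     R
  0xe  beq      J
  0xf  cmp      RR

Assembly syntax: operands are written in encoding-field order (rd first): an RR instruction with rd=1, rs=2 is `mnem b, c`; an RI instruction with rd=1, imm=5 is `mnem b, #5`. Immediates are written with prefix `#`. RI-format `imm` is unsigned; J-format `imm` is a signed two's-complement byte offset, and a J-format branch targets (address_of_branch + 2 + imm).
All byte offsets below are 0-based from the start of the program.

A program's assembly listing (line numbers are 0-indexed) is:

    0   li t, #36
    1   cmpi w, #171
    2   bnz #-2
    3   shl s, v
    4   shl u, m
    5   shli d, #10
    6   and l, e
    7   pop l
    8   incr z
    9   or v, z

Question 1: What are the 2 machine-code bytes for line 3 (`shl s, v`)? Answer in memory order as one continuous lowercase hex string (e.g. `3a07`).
3. shl fields op=0x5:4|rd=12:4|rs=15:4|pad=0:4 → word 5cf0h → f0 5c

f05c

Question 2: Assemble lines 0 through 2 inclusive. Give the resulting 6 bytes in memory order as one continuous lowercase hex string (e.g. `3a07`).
24cdabb8fe1f

0. li fields op=0xc:4|rd=13:4|imm=36:8 → word cd24h → 24 cd
1. cmpi fields op=0xb:4|rd=8:4|imm=171:8 → word b8abh → ab b8
2. bnz fields op=0x1:4|imm=-2:12 → word 1ffeh → fe 1f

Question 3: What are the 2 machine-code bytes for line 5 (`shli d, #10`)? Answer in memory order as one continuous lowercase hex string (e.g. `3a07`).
line 5 (shli): pack op=0x7:4|rd=3:4|imm=10:8 = 0x730a; little→ 0a 73

0a73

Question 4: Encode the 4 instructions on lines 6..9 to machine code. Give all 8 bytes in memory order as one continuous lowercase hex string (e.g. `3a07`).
line 6 (and): pack op=0x8:4|rd=6:4|rs=4:4|pad=0:4 = 0x8640; little→ 40 86
line 7 (pop): pack op=0x9:4|rd=6:4|pad=0:8 = 0x9600; little→ 00 96
line 8 (incr): pack op=0xd:4|rd=11:4|pad=0:8 = 0xdb00; little→ 00 db
line 9 (or): pack op=0x0:4|rd=15:4|rs=11:4|pad=0:4 = 0x0fb0; little→ b0 0f

4086009600dbb00f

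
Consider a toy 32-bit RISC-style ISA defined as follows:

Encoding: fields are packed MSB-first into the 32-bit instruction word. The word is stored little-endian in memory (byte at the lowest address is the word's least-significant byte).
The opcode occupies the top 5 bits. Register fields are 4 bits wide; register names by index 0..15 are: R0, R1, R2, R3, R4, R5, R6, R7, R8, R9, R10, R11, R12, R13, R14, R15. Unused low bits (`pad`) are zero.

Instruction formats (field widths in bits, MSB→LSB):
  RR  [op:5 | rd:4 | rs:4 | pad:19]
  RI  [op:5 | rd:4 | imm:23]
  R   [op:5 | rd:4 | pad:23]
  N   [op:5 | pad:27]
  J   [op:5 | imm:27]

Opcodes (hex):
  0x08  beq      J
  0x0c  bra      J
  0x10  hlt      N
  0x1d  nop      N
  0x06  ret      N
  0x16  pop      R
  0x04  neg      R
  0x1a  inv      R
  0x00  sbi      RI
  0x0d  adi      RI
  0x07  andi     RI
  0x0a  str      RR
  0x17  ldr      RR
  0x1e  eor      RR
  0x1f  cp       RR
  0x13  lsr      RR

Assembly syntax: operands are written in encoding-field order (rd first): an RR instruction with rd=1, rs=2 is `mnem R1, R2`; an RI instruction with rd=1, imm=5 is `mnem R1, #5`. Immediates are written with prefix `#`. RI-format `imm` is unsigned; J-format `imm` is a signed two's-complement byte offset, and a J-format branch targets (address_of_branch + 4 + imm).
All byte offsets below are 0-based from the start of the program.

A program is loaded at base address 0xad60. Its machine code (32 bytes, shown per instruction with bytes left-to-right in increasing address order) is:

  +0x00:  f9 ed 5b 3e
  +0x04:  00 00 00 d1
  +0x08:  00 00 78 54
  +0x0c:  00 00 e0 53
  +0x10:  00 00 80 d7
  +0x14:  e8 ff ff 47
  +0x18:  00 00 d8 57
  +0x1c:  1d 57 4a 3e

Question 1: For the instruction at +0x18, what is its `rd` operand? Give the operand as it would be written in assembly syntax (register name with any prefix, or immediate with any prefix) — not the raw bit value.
R15

off 0x18: read 00 00 d8 57 as little → 0x57d80000
  op=0x57d80000>>27=0xa ⇒ str (RR)
  rd: (w>>23)&0xf=0xf → R15
  rs: (w>>19)&0xf=0xb → R11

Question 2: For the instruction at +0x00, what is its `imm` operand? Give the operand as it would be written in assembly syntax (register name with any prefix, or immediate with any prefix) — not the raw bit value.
#6024697

+0x00: f9 ed 5b 3e ⇒ word 0x3e5bedf9 (little)
  op=0x3e5bedf9>>27=0x7 ⇒ andi (RI)
  rd: (w>>23)&0xf=0xc → R12
  imm: (w>>0)&0x7fffff=0x5bedf9 → #6024697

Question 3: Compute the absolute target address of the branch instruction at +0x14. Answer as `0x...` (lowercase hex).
@+14  little-endian(e8 ff ff 47) = 0x47ffffe8
  op=0x47ffffe8>>27=0x8 ⇒ beq (J)
  imm: (w>>0)&0x7ffffff=0x7ffffe8 (s27→-24) → #-24
  target = base 0xad60 + off 0x14 + 4 + imm -24 = 0xad60

0xad60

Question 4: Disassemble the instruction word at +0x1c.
@+1c  little-endian(1d 57 4a 3e) = 0x3e4a571d
  opcode bits[31:27]=0x7: andi/RI
  rd@[26:23]=0xc ⇒ R12
  imm@[22:0]=0x4a571d ⇒ #4871965

andi R12, #4871965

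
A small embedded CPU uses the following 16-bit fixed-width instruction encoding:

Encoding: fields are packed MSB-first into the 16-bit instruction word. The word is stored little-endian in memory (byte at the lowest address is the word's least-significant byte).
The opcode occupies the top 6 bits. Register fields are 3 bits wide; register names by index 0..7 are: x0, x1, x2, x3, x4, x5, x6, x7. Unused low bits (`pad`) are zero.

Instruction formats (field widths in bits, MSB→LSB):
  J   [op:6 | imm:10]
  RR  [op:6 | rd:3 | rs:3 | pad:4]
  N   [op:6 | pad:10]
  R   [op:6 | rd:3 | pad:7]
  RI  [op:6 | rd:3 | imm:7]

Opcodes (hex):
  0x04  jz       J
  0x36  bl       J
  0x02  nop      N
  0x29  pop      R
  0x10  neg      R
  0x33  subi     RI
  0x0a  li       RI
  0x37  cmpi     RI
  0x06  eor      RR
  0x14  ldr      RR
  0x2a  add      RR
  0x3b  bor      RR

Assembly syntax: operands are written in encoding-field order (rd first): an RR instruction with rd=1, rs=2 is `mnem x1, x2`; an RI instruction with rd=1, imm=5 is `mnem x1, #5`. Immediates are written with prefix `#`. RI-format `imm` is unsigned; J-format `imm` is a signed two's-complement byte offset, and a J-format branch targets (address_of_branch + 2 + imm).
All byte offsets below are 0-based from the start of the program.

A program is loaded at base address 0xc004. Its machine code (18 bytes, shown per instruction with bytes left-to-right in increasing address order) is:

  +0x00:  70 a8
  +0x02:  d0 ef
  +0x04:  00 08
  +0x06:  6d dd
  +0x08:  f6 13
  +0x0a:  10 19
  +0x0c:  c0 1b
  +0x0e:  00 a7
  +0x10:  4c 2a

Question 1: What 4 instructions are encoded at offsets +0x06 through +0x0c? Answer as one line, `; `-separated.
cmpi x2, #109; jz #-10; eor x2, x1; eor x7, x4

off 0x06: read 6d dd as little → 0xdd6d
  op=0xdd6d>>10=0x37 ⇒ cmpi (RI)
  [9:7] rd=2 = x2
  [6:0] imm=109 = #109
off 0x08: read f6 13 as little → 0x13f6
  op=0x13f6>>10=0x4 ⇒ jz (J)
  [9:0] imm=1014 (s10→-10) = #-10
off 0x0a: read 10 19 as little → 0x1910
  op=0x1910>>10=0x6 ⇒ eor (RR)
  [9:7] rd=2 = x2
  [6:4] rs=1 = x1
off 0x0c: read c0 1b as little → 0x1bc0
  op=0x1bc0>>10=0x6 ⇒ eor (RR)
  [9:7] rd=7 = x7
  [6:4] rs=4 = x4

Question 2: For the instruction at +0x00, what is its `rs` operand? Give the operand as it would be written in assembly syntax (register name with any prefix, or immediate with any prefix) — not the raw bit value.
x7

off 0x00: read 70 a8 as little → 0xa870
  top 6b → 0x2a → add [RR]
  [9:7] rd=0 = x0
  [6:4] rs=7 = x7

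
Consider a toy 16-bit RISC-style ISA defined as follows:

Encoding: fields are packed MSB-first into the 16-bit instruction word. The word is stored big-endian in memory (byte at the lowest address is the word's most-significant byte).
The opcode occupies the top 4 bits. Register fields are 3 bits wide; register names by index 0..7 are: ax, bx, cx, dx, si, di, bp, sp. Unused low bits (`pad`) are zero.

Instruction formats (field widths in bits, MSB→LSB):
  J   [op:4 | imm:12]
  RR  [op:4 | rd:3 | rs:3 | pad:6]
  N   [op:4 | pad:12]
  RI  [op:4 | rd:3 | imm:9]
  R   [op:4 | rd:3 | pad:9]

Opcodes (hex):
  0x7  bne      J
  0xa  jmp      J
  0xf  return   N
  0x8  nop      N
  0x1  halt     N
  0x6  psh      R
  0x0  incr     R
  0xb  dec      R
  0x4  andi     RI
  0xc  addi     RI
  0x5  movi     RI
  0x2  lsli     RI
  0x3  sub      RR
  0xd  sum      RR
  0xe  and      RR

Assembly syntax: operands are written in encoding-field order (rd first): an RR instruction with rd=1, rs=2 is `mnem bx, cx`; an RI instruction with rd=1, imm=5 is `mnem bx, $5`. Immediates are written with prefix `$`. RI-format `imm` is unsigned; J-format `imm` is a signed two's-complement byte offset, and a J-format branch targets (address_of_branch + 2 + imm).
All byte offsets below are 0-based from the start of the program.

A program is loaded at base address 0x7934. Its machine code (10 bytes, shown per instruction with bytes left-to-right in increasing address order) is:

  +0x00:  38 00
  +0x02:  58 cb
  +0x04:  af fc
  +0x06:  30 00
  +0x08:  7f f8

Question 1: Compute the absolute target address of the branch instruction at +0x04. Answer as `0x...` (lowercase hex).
0x7936

[04] af fc → 0xaffc
  opcode bits[15:12]=0xa: jmp/J
  imm@[11:0]=0xffc (s12→-4) ⇒ $-4
  target = base 0x7934 + off 0x04 + 2 + imm -4 = 0x7936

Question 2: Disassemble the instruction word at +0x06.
+0x06: 30 00 ⇒ word 0x3000 (big)
  opcode bits[15:12]=0x3: sub/RR
  rd: (w>>9)&0x7=0x0 → ax
  rs: (w>>6)&0x7=0x0 → ax

sub ax, ax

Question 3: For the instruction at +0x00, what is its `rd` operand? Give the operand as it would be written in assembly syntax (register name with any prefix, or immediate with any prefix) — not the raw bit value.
si

[00] 38 00 → 0x3800
  top 4b → 0x3 → sub [RR]
  rd: (w>>9)&0x7=0x4 → si
  rs: (w>>6)&0x7=0x0 → ax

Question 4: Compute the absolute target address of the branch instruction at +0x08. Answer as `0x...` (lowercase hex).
0x7936

off 0x08: read 7f f8 as big → 0x7ff8
  op=0x7ff8>>12=0x7 ⇒ bne (J)
  imm: (w>>0)&0xfff=0xff8 (s12→-8) → $-8
  target = base 0x7934 + off 0x08 + 2 + imm -8 = 0x7936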